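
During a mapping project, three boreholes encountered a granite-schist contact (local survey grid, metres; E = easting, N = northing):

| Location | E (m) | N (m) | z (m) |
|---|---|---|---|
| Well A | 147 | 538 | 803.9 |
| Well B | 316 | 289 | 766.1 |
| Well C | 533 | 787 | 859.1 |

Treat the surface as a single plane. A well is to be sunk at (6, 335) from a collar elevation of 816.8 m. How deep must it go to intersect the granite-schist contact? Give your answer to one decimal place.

Two edge vectors: Well A→Well B = (169, -249, -37.8), Well A→Well C = (386, 249, 55.2).
Normal n = (Well A→Well B) × (Well A→Well C) = (-4332.6, -23919.6, 138195).
So ∂z/∂E = −n_x/n_z = 0.03135 and ∂z/∂N = −n_y/n_z = 0.17309.
Intercept c from Well A: 803.9 − 4.61 − 93.12 = 706.17.
At (6, 335): z_contact = 0.19 + 57.98 + 706.17 = 764.34 m.
Depth below ground = 816.8 − 764.34 = 52.5 m.

52.5 m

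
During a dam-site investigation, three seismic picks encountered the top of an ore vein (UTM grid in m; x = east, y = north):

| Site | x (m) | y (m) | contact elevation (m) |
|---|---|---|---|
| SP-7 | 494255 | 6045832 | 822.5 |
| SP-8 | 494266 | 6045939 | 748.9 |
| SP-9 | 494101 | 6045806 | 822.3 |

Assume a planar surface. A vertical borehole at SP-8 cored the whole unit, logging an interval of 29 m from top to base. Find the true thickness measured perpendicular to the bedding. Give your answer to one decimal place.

Two edge vectors: SP-7→SP-8 = (11, 107, -73.6), SP-7→SP-9 = (-154, -26, -0.2).
Normal n = (SP-7→SP-8) × (SP-7→SP-9) = (-1935, 11336.6, 16192).
So ∂z/∂x = −n_x/n_z = 0.11950 and ∂z/∂y = −n_y/n_z = −0.70014.
|∇z| = √(a²+b²) = 0.71026, so dip δ = arctan(0.71026) = 35.38°.
True thickness = vertical thickness × cos δ = 29 × cos 35.38° = 23.6 m.

23.6 m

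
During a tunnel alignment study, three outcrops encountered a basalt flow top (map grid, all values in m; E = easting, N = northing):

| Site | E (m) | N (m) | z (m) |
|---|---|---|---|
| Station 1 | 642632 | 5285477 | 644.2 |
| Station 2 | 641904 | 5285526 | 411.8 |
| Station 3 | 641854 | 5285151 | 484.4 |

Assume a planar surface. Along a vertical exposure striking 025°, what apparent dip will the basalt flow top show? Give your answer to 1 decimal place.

Two edge vectors: Station 1→Station 2 = (-728, 49, -232.4), Station 1→Station 3 = (-778, -326, -159.8).
Normal n = (Station 1→Station 2) × (Station 1→Station 3) = (-83592.6, 64472.8, 275450).
So ∂z/∂E = −n_x/n_z = 0.30348 and ∂z/∂N = −n_y/n_z = −0.23406.
Unit vector along 025° is (sin 25°, cos 25°) = (0.4226, 0.9063).
Slope in that direction = a·(0.4226) + b·(0.9063) = −0.08388.
Apparent dip = arctan|0.08388| = 4.8° (true dip is 21.0°, so apparent ≤ true as expected).

4.8°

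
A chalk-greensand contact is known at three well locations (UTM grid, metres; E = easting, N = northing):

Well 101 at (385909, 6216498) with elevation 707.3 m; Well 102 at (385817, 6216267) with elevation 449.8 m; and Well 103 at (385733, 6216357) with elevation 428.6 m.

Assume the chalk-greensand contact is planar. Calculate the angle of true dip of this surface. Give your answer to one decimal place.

51.1°

Two edge vectors: Well 101→Well 102 = (-92, -231, -257.5), Well 101→Well 103 = (-176, -141, -278.7).
Normal n = (Well 101→Well 102) × (Well 101→Well 103) = (28072.2, 19679.6, -27684).
So ∂z/∂E = −n_x/n_z = 1.01402 and ∂z/∂N = −n_y/n_z = 0.71087.
Gradient magnitude |∇z| = √(a² + b²) = √(1.02824 + 0.50533) = 1.23837.
True dip = arctan(1.23837) = 51.1°, dipping toward SW (azimuth ≈ 235°).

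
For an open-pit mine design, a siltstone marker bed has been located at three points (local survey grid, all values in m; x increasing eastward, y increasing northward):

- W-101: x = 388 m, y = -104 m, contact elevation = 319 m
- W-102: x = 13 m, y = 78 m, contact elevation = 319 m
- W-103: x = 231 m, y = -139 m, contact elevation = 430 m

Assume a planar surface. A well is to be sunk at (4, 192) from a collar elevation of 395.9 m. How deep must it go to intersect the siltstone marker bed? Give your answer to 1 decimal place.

186.3 m

Let the plane be z = a·x + b·y + c.
W-102−W-101: −375a + 182b = 0;  W-103−W-101: −157a − 35b = 111.
Solving gives a = −0.48447, b = −0.99823.
Then c = 319 − a·388 − b·-104 = 403.16.
At (4, 192): z_contact = −1.94 − 191.66 + 403.16 = 209.56 m.
Depth below ground = 395.9 − 209.56 = 186.3 m.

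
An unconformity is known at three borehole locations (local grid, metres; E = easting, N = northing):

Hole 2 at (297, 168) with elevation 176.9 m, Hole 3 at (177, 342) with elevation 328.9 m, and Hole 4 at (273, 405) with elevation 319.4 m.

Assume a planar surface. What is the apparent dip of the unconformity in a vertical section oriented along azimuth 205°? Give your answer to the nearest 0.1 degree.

17.1°

Two edge vectors: Hole 2→Hole 3 = (-120, 174, 152), Hole 2→Hole 4 = (-24, 237, 142.5).
Normal n = (Hole 2→Hole 3) × (Hole 2→Hole 4) = (-11229, 13452, -24264).
So ∂z/∂E = −n_x/n_z = −0.46278 and ∂z/∂N = −n_y/n_z = 0.55440.
Unit vector along 205° is (sin 205°, cos 205°) = (-0.4226, -0.9063).
Slope in that direction = a·(-0.4226) + b·(-0.9063) = −0.30688.
Apparent dip = arctan|0.30688| = 17.1° (true dip is 35.8°, so apparent ≤ true as expected).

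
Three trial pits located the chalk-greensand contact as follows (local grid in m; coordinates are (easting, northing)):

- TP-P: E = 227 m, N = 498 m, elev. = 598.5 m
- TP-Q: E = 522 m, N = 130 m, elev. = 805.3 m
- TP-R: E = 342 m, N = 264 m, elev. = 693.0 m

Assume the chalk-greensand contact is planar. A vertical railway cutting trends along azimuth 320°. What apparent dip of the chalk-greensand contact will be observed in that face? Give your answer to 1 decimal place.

24.0°

Let the plane be z = a·E + b·N + c.
TP-Q−TP-P: 295a − 368b = 206.8;  TP-R−TP-P: 115a − 234b = 94.5.
Solving gives a = 0.50974, b = −0.15333.
Unit vector along 320° is (sin 320°, cos 320°) = (-0.6428, 0.7660).
Slope in that direction = a·(-0.6428) + b·(0.7660) = −0.44511.
Apparent dip = arctan|0.44511| = 24.0° (true dip is 28.0°, so apparent ≤ true as expected).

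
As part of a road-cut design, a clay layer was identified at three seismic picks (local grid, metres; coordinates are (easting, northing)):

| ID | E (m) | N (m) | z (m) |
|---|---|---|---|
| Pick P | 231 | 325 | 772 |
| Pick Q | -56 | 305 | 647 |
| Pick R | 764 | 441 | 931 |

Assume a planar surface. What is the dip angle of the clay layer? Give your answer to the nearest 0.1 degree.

46.5°

Let the plane be z = a·E + b·N + c.
Pick Q−Pick P: −287a − 20b = −125;  Pick R−Pick P: 533a + 116b = 159.
Solving gives a = 0.50018, b = −0.92754.
Gradient magnitude |∇z| = √(a² + b²) = √(0.25018 + 0.86032) = 1.05380.
True dip = arctan(1.05380) = 46.5°, dipping toward NNW (azimuth ≈ 332°).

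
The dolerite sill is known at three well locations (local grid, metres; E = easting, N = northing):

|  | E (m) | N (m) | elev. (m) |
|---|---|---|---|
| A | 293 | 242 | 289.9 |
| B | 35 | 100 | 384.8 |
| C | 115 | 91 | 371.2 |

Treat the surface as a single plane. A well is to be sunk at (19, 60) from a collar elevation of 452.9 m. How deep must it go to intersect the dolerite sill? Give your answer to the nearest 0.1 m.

52.9 m

Two edge vectors: A→B = (-258, -142, 94.9), A→C = (-178, -151, 81.3).
Normal n = (A→B) × (A→C) = (2785.3, 4083.2, 13682).
So ∂z/∂E = −n_x/n_z = −0.20357 and ∂z/∂N = −n_y/n_z = −0.29844.
Intercept c from A: 289.9 + 59.65 + 72.22 = 421.77.
At (19, 60): z_contact = −3.87 − 17.91 + 421.77 = 399.99 m.
Depth below ground = 452.9 − 399.99 = 52.9 m.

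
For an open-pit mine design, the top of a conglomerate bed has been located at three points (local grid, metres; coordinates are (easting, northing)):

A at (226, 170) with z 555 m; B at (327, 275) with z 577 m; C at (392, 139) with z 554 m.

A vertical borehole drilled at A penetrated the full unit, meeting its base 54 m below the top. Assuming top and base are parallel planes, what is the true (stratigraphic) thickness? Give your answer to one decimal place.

53.1 m

Two edge vectors: A→B = (101, 105, 22), A→C = (166, -31, -1).
Normal n = (A→B) × (A→C) = (577, 3753, -20561).
So ∂z/∂E = −n_x/n_z = 0.02806 and ∂z/∂N = −n_y/n_z = 0.18253.
|∇z| = √(a²+b²) = 0.18467, so dip δ = arctan(0.18467) = 10.46°.
True thickness = vertical thickness × cos δ = 54 × cos 10.46° = 53.1 m.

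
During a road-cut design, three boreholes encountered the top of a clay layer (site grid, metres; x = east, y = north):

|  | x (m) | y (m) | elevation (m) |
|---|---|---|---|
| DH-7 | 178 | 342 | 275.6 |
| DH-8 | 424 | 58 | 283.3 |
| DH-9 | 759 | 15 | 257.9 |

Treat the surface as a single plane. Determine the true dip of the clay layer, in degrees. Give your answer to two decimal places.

7.82°

Two edge vectors: DH-7→DH-8 = (246, -284, 7.7), DH-7→DH-9 = (581, -327, -17.7).
Normal n = (DH-7→DH-8) × (DH-7→DH-9) = (7544.7, 8827.9, 84562).
So ∂z/∂x = −n_x/n_z = −0.08922 and ∂z/∂y = −n_y/n_z = −0.10440.
Gradient magnitude |∇z| = √(a² + b²) = √(0.00796 + 0.01090) = 0.13733.
True dip = arctan(0.13733) = 7.82°, dipping toward NE (azimuth ≈ 041°).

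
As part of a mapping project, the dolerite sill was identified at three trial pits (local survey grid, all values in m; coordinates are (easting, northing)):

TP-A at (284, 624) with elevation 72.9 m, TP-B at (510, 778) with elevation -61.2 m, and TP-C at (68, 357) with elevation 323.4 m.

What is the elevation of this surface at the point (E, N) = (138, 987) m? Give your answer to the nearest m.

Two edge vectors: TP-A→TP-B = (226, 154, -134.1), TP-A→TP-C = (-216, -267, 250.5).
Normal n = (TP-A→TP-B) × (TP-A→TP-C) = (2772.3, -27647.4, -27078).
So ∂z/∂E = −n_x/n_z = 0.10238 and ∂z/∂N = −n_y/n_z = −1.02103.
Intercept c from TP-A: 72.9 − 29.08 + 637.12 = 680.95.
At (138, 987): z = 14.1 − 1007.8 + 680.95 = -312.7 m.

-313 m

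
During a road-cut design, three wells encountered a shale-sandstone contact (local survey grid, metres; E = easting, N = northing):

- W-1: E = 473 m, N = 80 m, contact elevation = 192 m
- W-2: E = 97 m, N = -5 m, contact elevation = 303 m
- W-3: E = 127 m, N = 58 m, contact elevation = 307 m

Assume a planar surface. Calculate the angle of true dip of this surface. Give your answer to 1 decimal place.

22.6°

Let the plane be z = a·E + b·N + c.
W-2−W-1: −376a − 85b = 111;  W-3−W-1: −346a − 22b = 115.
Solving gives a = −0.34691, b = 0.22869.
Gradient magnitude |∇z| = √(a² + b²) = √(0.12035 + 0.05230) = 0.41551.
True dip = arctan(0.41551) = 22.6°, dipping toward ESE (azimuth ≈ 123°).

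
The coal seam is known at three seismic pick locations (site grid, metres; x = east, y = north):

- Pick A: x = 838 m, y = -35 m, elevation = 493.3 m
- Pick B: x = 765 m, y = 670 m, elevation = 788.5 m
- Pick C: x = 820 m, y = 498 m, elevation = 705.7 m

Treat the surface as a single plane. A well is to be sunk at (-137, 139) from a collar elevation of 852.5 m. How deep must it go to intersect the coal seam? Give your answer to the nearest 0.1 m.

9.0 m

Two edge vectors: Pick A→Pick B = (-73, 705, 295.2), Pick A→Pick C = (-18, 533, 212.4).
Normal n = (Pick A→Pick B) × (Pick A→Pick C) = (-7599.6, 10191.6, -26219).
So ∂z/∂x = −n_x/n_z = −0.28985 and ∂z/∂y = −n_y/n_z = 0.38871.
Intercept c from Pick A: 493.3 + 242.90 + 13.60 = 749.80.
At (-137, 139): z_contact = 39.71 + 54.03 + 749.80 = 843.54 m.
Depth below ground = 852.5 − 843.54 = 9.0 m.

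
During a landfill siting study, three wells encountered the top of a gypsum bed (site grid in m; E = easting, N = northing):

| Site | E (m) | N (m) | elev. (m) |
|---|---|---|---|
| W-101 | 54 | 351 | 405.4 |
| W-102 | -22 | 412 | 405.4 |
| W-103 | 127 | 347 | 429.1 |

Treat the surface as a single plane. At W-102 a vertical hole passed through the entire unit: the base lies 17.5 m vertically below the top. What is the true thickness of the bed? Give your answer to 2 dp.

15.29 m

Let the plane be z = a·E + b·N + c.
W-102−W-101: −76a + 61b = 0;  W-103−W-101: 73a − 4b = 23.7.
Solving gives a = 0.34845, b = 0.43413.
|∇z| = √(a²+b²) = 0.55667, so dip δ = arctan(0.55667) = 29.10°.
True thickness = vertical thickness × cos δ = 17.5 × cos 29.10° = 15.29 m.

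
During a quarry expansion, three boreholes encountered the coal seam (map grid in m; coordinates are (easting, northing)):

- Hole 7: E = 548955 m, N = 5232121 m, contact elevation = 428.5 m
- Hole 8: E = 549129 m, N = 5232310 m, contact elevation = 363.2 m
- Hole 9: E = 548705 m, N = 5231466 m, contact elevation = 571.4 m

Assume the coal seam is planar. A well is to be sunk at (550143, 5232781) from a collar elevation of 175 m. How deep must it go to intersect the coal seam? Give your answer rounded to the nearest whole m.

112 m

Two edge vectors: Hole 7→Hole 8 = (174, 189, -65.3), Hole 7→Hole 9 = (-250, -655, 142.9).
Normal n = (Hole 7→Hole 8) × (Hole 7→Hole 9) = (-15763.4, -8539.6, -66720).
So ∂z/∂E = −n_x/n_z = −0.23626199 and ∂z/∂N = −n_y/n_z = −0.12799161.
Intercept c from Hole 7: 428.5 + 129697.20 + 669667.57 = 799793.27.
At (550143, 5232781): z_contact = −129977.9 − 669752.0 + 799793.27 = 63.3 m.
Depth below ground = 175 − 63.3 = 112 m.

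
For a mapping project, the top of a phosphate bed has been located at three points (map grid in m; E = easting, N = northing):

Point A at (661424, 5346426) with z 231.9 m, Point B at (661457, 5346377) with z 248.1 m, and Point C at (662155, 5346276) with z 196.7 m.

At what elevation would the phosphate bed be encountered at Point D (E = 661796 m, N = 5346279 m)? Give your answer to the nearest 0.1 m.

Let the plane be z = a·E + b·N + c.
Point B−Point A: 33a − 49b = 16.2;  Point C−Point A: 731a − 150b = −35.2.
Solving gives a = −0.134594577, b = −0.421257572.
Then c = 231.9 − a·661424 − b·5346426 = 2341478.42.
At (661796, 5346279): z = −89074.2 − 2252160.5 + 2341478.42 = 243.8 m.

243.8 m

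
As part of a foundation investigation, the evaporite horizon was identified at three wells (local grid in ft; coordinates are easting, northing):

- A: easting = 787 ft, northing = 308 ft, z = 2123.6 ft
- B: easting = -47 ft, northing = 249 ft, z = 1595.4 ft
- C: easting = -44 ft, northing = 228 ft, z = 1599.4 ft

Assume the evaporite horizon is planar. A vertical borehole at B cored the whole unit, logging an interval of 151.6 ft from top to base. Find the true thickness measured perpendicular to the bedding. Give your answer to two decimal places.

127.23 ft

Two edge vectors: A→B = (-834, -59, -528.2), A→C = (-831, -80, -524.2).
Normal n = (A→B) × (A→C) = (-11328.2, 1751.4, 17691).
So ∂z/∂easting = −n_x/n_z = 0.64034 and ∂z/∂northing = −n_y/n_z = −0.09900.
|∇z| = √(a²+b²) = 0.64794, so dip δ = arctan(0.64794) = 32.94°.
True thickness = vertical thickness × cos δ = 151.6 × cos 32.94° = 127.23 ft.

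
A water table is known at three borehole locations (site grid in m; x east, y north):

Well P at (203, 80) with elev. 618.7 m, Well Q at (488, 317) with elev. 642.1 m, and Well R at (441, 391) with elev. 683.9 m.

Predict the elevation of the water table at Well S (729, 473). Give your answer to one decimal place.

Let the plane be z = a·x + b·y + c.
Well Q−Well P: 285a + 237b = 23.4;  Well R−Well P: 238a + 311b = 65.2.
Solving gives a = −0.25365, b = 0.40376.
Then c = 618.7 − a·203 − b·80 = 637.89.
At (729, 473): z = −184.9 + 191.0 + 637.89 = 644.0 m.

644.0 m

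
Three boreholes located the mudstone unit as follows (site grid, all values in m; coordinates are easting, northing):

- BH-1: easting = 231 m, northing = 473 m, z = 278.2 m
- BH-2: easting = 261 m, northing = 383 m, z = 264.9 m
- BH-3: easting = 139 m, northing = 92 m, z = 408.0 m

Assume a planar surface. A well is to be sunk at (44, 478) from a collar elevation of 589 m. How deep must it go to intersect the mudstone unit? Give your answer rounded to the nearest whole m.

Let the plane be z = a·easting + b·northing + c.
BH-2−BH-1: 30a − 90b = −13.3;  BH-3−BH-1: −92a − 381b = 129.8.
Solving gives a = −0.84979, b = −0.13548.
Then c = 278.2 − a·231 − b·473 = 538.58.
At (44, 478): z_contact = −37.4 − 64.8 + 538.58 = 436.4 m.
Depth below ground = 589 − 436.4 = 153 m.

153 m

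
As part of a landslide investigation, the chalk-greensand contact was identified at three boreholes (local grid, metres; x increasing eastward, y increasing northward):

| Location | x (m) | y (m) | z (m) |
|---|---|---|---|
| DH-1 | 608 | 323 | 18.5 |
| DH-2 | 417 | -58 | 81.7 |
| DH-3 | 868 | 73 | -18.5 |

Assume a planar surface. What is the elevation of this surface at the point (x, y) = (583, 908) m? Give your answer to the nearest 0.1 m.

Two edge vectors: DH-1→DH-2 = (-191, -381, 63.2), DH-1→DH-3 = (260, -250, -37).
Normal n = (DH-1→DH-2) × (DH-1→DH-3) = (29897, 9365, 146810).
So ∂z/∂x = −n_x/n_z = −0.20364 and ∂z/∂y = −n_y/n_z = −0.06379.
Intercept c from DH-1: 18.5 + 123.82 + 20.60 = 162.92.
At (583, 908): z = −118.7 − 57.9 + 162.92 = -13.7 m.

-13.7 m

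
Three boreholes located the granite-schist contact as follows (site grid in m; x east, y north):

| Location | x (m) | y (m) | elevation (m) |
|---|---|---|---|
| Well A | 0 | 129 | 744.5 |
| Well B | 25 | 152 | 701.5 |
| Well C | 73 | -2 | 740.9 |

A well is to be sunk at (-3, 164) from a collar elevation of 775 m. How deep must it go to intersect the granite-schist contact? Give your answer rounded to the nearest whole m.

49 m

Two edge vectors: Well A→Well B = (25, 23, -43), Well A→Well C = (73, -131, -3.6).
Normal n = (Well A→Well B) × (Well A→Well C) = (-5715.8, -3049, -4954).
So ∂z/∂x = −n_x/n_z = −1.15377 and ∂z/∂y = −n_y/n_z = −0.61546.
Intercept c from Well A: 744.5 + 0.00 + 79.39 = 823.89.
At (-3, 164): z_contact = 3.5 − 100.9 + 823.89 = 726.4 m.
Depth below ground = 775 − 726.4 = 49 m.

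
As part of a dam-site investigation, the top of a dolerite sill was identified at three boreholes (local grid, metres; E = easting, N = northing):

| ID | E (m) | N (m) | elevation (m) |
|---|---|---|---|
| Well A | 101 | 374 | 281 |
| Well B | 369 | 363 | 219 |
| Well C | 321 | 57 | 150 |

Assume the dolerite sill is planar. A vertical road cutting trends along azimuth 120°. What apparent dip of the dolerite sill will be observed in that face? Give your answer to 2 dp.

17.80°

Two edge vectors: Well A→Well B = (268, -11, -62), Well A→Well C = (220, -317, -131).
Normal n = (Well A→Well B) × (Well A→Well C) = (-18213, 21468, -82536).
So ∂z/∂E = −n_x/n_z = −0.22067 and ∂z/∂N = −n_y/n_z = 0.26010.
Unit vector along 120° is (sin 120°, cos 120°) = (0.8660, -0.5000).
Slope in that direction = a·(0.8660) + b·(-0.5000) = −0.32116.
Apparent dip = arctan|0.32116| = 17.80° (true dip is 18.8°, so apparent ≤ true as expected).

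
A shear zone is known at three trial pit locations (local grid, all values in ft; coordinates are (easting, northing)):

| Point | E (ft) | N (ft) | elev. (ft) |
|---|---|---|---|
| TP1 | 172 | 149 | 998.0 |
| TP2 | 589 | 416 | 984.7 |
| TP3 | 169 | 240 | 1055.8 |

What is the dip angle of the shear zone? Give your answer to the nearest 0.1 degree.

37.1°

Two edge vectors: TP1→TP2 = (417, 267, -13.3), TP1→TP3 = (-3, 91, 57.8).
Normal n = (TP1→TP2) × (TP1→TP3) = (16642.9, -24062.7, 38748).
So ∂z/∂E = −n_x/n_z = −0.42952 and ∂z/∂N = −n_y/n_z = 0.62100.
Gradient magnitude |∇z| = √(a² + b²) = √(0.18448 + 0.38565) = 0.75507.
True dip = arctan(0.75507) = 37.1°, dipping toward SE (azimuth ≈ 145°).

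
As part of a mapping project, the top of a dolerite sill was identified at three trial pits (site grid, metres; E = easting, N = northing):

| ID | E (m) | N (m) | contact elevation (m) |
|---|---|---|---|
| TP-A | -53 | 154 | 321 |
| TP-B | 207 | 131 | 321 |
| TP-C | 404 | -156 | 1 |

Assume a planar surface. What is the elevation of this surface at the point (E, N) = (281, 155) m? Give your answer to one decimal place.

Two edge vectors: TP-A→TP-B = (260, -23, 0), TP-A→TP-C = (457, -310, -320).
Normal n = (TP-A→TP-B) × (TP-A→TP-C) = (7360, 83200, -70089).
So ∂z/∂E = −n_x/n_z = 0.10501 and ∂z/∂N = −n_y/n_z = 1.18706.
Intercept c from TP-A: 321 + 5.57 − 182.81 = 143.76.
At (281, 155): z = 29.5 + 184.0 + 143.76 = 357.3 m.

357.3 m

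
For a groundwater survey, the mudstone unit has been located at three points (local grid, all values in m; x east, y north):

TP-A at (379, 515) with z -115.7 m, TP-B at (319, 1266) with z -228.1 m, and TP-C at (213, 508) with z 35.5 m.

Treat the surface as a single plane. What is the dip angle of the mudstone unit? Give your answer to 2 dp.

Two edge vectors: TP-A→TP-B = (-60, 751, -112.4), TP-A→TP-C = (-166, -7, 151.2).
Normal n = (TP-A→TP-B) × (TP-A→TP-C) = (112764.4, 27730.4, 125086).
So ∂z/∂x = −n_x/n_z = −0.90149 and ∂z/∂y = −n_y/n_z = −0.22169.
Gradient magnitude |∇z| = √(a² + b²) = √(0.81269 + 0.04915) = 0.92835.
True dip = arctan(0.92835) = 42.87°, dipping toward ENE (azimuth ≈ 076°).

42.87°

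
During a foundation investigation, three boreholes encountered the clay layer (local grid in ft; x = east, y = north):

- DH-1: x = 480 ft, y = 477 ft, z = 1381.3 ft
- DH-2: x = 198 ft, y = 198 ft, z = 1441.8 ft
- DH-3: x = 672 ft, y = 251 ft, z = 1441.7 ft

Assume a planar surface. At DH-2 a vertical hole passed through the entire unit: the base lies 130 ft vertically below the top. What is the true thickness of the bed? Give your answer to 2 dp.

Let the plane be z = a·x + b·y + c.
DH-2−DH-1: −282a − 279b = 60.5;  DH-3−DH-1: 192a − 226b = 60.4.
Solving gives a = 0.02710, b = −0.24424.
|∇z| = √(a²+b²) = 0.24573, so dip δ = arctan(0.24573) = 13.81°.
True thickness = vertical thickness × cos δ = 130 × cos 13.81° = 126.24 ft.

126.24 ft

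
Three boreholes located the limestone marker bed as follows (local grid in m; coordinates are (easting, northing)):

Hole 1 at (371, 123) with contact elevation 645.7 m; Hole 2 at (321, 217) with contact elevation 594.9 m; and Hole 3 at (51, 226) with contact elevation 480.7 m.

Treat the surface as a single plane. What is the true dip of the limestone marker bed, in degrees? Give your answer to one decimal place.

27.6°

Two edge vectors: Hole 1→Hole 2 = (-50, 94, -50.8), Hole 1→Hole 3 = (-320, 103, -165).
Normal n = (Hole 1→Hole 2) × (Hole 1→Hole 3) = (-10277.6, 8006, 24930).
So ∂z/∂E = −n_x/n_z = 0.41226 and ∂z/∂N = −n_y/n_z = −0.32114.
Gradient magnitude |∇z| = √(a² + b²) = √(0.16996 + 0.10313) = 0.52258.
True dip = arctan(0.52258) = 27.6°, dipping toward NW (azimuth ≈ 308°).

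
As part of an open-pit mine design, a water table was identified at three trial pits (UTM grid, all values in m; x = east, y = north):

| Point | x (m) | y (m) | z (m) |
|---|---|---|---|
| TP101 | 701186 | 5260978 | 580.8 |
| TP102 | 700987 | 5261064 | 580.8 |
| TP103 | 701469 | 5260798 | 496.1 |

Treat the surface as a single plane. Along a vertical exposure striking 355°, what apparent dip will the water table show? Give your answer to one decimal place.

54.6°

Let the plane be z = a·x + b·y + c.
TP102−TP101: −199a + 86b = 0;  TP103−TP101: 283a − 180b = −84.7.
Solving gives a = 0.63440, b = 1.46798.
Unit vector along 355° is (sin 355°, cos 355°) = (-0.0872, 0.9962).
Slope in that direction = a·(-0.0872) + b·(0.9962) = 1.40710.
Apparent dip = arctan|1.40710| = 54.6° (true dip is 58.0°, so apparent ≤ true as expected).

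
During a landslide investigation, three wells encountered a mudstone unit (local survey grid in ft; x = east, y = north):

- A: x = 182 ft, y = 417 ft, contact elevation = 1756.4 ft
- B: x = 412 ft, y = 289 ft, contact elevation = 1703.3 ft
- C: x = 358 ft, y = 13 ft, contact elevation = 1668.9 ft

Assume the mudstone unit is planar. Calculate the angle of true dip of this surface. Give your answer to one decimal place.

11.9°

Two edge vectors: A→B = (230, -128, -53.1), A→C = (176, -404, -87.5).
Normal n = (A→B) × (A→C) = (-10252.4, 10779.4, -70392).
So ∂z/∂x = −n_x/n_z = −0.14565 and ∂z/∂y = −n_y/n_z = 0.15313.
Gradient magnitude |∇z| = √(a² + b²) = √(0.02121 + 0.02345) = 0.21134.
True dip = arctan(0.21134) = 11.9°, dipping toward SE (azimuth ≈ 136°).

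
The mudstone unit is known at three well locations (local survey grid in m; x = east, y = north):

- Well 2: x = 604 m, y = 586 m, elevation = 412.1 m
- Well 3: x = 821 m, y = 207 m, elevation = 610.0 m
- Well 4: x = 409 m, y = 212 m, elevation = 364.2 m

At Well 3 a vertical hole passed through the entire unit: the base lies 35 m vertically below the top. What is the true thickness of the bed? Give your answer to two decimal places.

Two edge vectors: Well 2→Well 3 = (217, -379, 197.9), Well 2→Well 4 = (-195, -374, -47.9).
Normal n = (Well 2→Well 3) × (Well 2→Well 4) = (92168.7, -28196.2, -155063).
So ∂z/∂x = −n_x/n_z = 0.59440 and ∂z/∂y = −n_y/n_z = −0.18184.
|∇z| = √(a²+b²) = 0.62159, so dip δ = arctan(0.62159) = 31.86°.
True thickness = vertical thickness × cos δ = 35 × cos 31.86° = 29.73 m.

29.73 m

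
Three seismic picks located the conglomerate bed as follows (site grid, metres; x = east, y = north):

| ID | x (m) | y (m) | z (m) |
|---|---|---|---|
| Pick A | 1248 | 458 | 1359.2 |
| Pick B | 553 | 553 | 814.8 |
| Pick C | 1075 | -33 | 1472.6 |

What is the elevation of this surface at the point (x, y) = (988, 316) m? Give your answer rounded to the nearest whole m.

Let the plane be z = a·x + b·y + c.
Pick B−Pick A: −695a + 95b = −544.4;  Pick C−Pick A: −173a − 491b = 113.4.
Solving gives a = 0.71720, b = −0.48366.
Then c = 1359.2 − a·1248 − b·458 = 685.65.
At (988, 316): z = 708.6 − 152.8 + 685.65 = 1241.4 m.

1241 m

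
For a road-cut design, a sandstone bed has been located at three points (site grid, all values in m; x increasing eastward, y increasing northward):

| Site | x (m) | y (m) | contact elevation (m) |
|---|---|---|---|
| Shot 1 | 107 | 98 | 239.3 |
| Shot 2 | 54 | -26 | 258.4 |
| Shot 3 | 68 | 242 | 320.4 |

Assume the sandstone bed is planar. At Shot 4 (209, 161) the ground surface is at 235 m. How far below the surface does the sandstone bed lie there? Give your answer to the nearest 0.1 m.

82.5 m

Two edge vectors: Shot 1→Shot 2 = (-53, -124, 19.1), Shot 1→Shot 3 = (-39, 144, 81.1).
Normal n = (Shot 1→Shot 2) × (Shot 1→Shot 3) = (-12806.8, 3553.4, -12468).
So ∂z/∂x = −n_x/n_z = −1.02717 and ∂z/∂y = −n_y/n_z = 0.28500.
Intercept c from Shot 1: 239.3 + 109.91 − 27.93 = 321.28.
At (209, 161): z_contact = −214.68 + 45.89 + 321.28 = 152.48 m.
Depth below ground = 235 − 152.48 = 82.5 m.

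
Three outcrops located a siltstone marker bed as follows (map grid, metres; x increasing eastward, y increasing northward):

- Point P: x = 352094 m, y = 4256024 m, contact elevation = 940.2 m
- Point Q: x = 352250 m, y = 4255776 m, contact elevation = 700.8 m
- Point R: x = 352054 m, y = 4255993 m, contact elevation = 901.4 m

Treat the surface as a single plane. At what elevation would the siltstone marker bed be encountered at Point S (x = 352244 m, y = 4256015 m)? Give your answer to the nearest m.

Two edge vectors: Point P→Point Q = (156, -248, -239.4), Point P→Point R = (-40, -31, -38.8).
Normal n = (Point P→Point Q) × (Point P→Point R) = (2201, 15628.8, -14756).
So ∂z/∂x = −n_x/n_z = 0.14915966 and ∂z/∂y = −n_y/n_z = 1.05914882.
Intercept c from Point P: 940.2 − 52518.22 − 4507762.80 = −4559340.82.
At (352244, 4256015): z = 52540.6 + 4507753.3 − 4559340.82 = 953.0 m.

953 m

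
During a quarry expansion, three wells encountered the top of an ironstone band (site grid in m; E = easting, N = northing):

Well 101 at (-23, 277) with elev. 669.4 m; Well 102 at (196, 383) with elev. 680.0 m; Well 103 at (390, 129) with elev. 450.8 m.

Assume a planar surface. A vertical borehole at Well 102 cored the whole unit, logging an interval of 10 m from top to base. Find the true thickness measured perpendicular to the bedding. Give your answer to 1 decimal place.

Two edge vectors: Well 101→Well 102 = (219, 106, 10.6), Well 101→Well 103 = (413, -148, -218.6).
Normal n = (Well 101→Well 102) × (Well 101→Well 103) = (-21602.8, 52251.2, -76190).
So ∂z/∂E = −n_x/n_z = −0.28354 and ∂z/∂N = −n_y/n_z = 0.68580.
|∇z| = √(a²+b²) = 0.74210, so dip δ = arctan(0.74210) = 36.58°.
True thickness = vertical thickness × cos δ = 10 × cos 36.58° = 8.0 m.

8.0 m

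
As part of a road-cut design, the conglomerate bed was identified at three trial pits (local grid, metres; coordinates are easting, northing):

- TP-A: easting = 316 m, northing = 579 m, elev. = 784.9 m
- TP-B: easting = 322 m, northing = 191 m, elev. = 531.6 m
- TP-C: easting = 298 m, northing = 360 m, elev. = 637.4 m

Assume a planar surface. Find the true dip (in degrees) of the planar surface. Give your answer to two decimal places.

Two edge vectors: TP-A→TP-B = (6, -388, -253.3), TP-A→TP-C = (-18, -219, -147.5).
Normal n = (TP-A→TP-B) × (TP-A→TP-C) = (1757.3, 5444.4, -8298).
So ∂z/∂easting = −n_x/n_z = 0.21177 and ∂z/∂northing = −n_y/n_z = 0.65611.
Gradient magnitude |∇z| = √(a² + b²) = √(0.04485 + 0.43048) = 0.68944.
True dip = arctan(0.68944) = 34.58°, dipping toward SSW (azimuth ≈ 198°).

34.58°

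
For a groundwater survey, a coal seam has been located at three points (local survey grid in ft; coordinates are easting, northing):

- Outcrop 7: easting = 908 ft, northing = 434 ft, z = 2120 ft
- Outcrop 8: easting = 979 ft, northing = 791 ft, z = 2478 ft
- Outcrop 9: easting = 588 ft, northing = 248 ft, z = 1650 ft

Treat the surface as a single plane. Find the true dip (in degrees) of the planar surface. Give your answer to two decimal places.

Two edge vectors: Outcrop 7→Outcrop 8 = (71, 357, 358), Outcrop 7→Outcrop 9 = (-320, -186, -470).
Normal n = (Outcrop 7→Outcrop 8) × (Outcrop 7→Outcrop 9) = (-101202, -81190, 101034).
So ∂z/∂easting = −n_x/n_z = 1.00166 and ∂z/∂northing = −n_y/n_z = 0.80359.
Gradient magnitude |∇z| = √(a² + b²) = √(1.00333 + 0.64576) = 1.28417.
True dip = arctan(1.28417) = 52.09°, dipping toward SW (azimuth ≈ 231°).

52.09°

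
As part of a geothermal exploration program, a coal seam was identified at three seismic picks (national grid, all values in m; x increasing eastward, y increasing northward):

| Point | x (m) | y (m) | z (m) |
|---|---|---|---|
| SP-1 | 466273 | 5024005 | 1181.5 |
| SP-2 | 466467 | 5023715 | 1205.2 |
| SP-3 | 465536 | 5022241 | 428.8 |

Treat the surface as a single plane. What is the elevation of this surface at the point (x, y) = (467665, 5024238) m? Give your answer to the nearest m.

Let the plane be z = a·x + b·y + c.
SP-2−SP-1: 194a − 290b = 23.7;  SP-3−SP-1: −737a − 1764b = −752.7.
Solving gives a = 0.46783285, b = 0.23123990.
Then c = 1181.5 − a·466273 − b·5024005 = −1378706.76.
At (467665, 5024238): z = 218789.0 + 1161804.3 − 1378706.76 = 1886.6 m.

1887 m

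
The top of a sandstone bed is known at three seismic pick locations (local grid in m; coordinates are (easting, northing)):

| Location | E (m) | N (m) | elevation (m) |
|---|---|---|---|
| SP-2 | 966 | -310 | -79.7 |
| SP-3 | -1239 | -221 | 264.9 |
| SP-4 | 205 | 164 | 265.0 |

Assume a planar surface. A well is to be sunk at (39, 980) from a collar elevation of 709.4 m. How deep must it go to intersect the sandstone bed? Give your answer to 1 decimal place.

6.3 m

Two edge vectors: SP-2→SP-3 = (-2205, 89, 344.6), SP-2→SP-4 = (-761, 474, 344.7).
Normal n = (SP-2→SP-3) × (SP-2→SP-4) = (-132662.1, 497822.9, -977441).
So ∂z/∂E = −n_x/n_z = −0.135724 and ∂z/∂N = −n_y/n_z = 0.509312.
Intercept c from SP-2: -79.7 + 131.11 + 157.89 = 209.30.
At (39, 980): z_contact = −5.29 + 499.13 + 209.30 = 703.13 m.
Depth below ground = 709.4 − 703.13 = 6.3 m.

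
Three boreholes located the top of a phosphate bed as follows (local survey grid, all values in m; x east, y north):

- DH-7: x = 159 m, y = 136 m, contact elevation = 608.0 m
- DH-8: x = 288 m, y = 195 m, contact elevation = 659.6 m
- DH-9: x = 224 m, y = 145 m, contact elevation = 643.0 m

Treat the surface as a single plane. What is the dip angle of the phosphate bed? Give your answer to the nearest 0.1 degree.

Two edge vectors: DH-7→DH-8 = (129, 59, 51.6), DH-7→DH-9 = (65, 9, 35).
Normal n = (DH-7→DH-8) × (DH-7→DH-9) = (1600.6, -1161, -2674).
So ∂z/∂x = −n_x/n_z = 0.59858 and ∂z/∂y = −n_y/n_z = −0.43418.
Gradient magnitude |∇z| = √(a² + b²) = √(0.35830 + 0.18851) = 0.73947.
True dip = arctan(0.73947) = 36.5°, dipping toward NW (azimuth ≈ 306°).

36.5°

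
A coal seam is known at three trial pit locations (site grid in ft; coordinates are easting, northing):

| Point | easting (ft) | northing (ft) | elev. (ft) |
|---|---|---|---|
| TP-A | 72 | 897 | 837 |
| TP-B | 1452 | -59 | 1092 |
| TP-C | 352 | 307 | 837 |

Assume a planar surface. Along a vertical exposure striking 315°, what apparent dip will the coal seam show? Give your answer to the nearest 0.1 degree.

5.8°

Let the plane be z = a·easting + b·northing + c.
TP-B−TP-A: 1380a − 956b = 255;  TP-C−TP-A: 280a − 590b = 0.
Solving gives a = 0.27529, b = 0.13064.
Unit vector along 315° is (sin 315°, cos 315°) = (-0.7071, 0.7071).
Slope in that direction = a·(-0.7071) + b·(0.7071) = −0.10228.
Apparent dip = arctan|0.10228| = 5.8° (true dip is 16.9°, so apparent ≤ true as expected).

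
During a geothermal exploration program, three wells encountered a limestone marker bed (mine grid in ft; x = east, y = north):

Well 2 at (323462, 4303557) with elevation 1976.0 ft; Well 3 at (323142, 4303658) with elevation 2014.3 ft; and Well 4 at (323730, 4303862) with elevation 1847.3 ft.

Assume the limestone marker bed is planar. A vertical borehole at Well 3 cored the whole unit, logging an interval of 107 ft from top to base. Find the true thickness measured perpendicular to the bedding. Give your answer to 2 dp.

Two edge vectors: Well 2→Well 3 = (-320, 101, 38.3), Well 2→Well 4 = (268, 305, -128.7).
Normal n = (Well 2→Well 3) × (Well 2→Well 4) = (-24680.2, -30919.6, -124668).
So ∂z/∂x = −n_x/n_z = −0.19797 and ∂z/∂y = −n_y/n_z = −0.24802.
|∇z| = √(a²+b²) = 0.31734, so dip δ = arctan(0.31734) = 17.61°.
True thickness = vertical thickness × cos δ = 107 × cos 17.61° = 101.99 ft.

101.99 ft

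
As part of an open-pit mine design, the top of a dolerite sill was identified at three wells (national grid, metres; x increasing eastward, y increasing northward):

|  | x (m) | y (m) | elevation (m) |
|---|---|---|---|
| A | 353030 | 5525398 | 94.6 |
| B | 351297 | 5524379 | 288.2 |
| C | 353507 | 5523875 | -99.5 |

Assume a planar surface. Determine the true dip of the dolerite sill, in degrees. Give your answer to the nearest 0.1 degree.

Let the plane be z = a·x + b·y + c.
B−A: −1733a − 1019b = 193.6;  C−A: 477a − 1523b = −194.1.
Solving gives a = −0.15762, b = 0.07808.
Gradient magnitude |∇z| = √(a² + b²) = √(0.02485 + 0.00610) = 0.17590.
True dip = arctan(0.17590) = 10.0°, dipping toward ESE (azimuth ≈ 116°).

10.0°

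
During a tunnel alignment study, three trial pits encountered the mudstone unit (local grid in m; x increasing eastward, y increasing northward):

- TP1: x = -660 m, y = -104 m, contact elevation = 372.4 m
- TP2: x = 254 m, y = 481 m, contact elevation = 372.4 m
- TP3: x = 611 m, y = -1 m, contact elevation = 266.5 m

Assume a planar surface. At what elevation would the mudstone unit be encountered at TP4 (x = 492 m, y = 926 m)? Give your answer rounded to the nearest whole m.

Let the plane be z = a·x + b·y + c.
TP2−TP1: 914a + 585b = 0;  TP3−TP1: 1271a + 103b = −105.9.
Solving gives a = −0.09540, b = 0.14905.
Then c = 372.4 − a·-660 − b·-104 = 324.94.
At (492, 926): z = −46.9 + 138.0 + 324.94 = 416.0 m.

416 m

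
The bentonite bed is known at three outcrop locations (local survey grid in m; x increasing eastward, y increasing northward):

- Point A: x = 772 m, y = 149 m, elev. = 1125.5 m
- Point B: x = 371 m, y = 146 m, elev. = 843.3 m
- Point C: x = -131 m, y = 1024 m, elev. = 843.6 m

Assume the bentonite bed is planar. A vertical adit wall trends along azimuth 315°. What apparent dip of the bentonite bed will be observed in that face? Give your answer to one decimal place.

12.0°

Two edge vectors: Point A→Point B = (-401, -3, -282.2), Point A→Point C = (-903, 875, -281.9).
Normal n = (Point A→Point B) × (Point A→Point C) = (247770.7, 141784.7, -353584).
So ∂z/∂x = −n_x/n_z = 0.70074 and ∂z/∂y = −n_y/n_z = 0.40099.
Unit vector along 315° is (sin 315°, cos 315°) = (-0.7071, 0.7071).
Slope in that direction = a·(-0.7071) + b·(0.7071) = −0.21195.
Apparent dip = arctan|0.21195| = 12.0° (true dip is 38.9°, so apparent ≤ true as expected).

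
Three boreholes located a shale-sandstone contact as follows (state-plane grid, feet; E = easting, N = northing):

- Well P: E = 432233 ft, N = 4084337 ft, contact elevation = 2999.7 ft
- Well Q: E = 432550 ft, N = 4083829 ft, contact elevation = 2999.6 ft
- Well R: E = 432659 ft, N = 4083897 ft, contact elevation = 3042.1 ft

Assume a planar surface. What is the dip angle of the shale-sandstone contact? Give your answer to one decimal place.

18.3°

Let the plane be z = a·E + b·N + c.
Well Q−Well P: 317a − 508b = −0.1;  Well R−Well P: 426a − 440b = 42.4.
Solving gives a = 0.28056, b = 0.17527.
Gradient magnitude |∇z| = √(a² + b²) = √(0.07872 + 0.03072) = 0.33081.
True dip = arctan(0.33081) = 18.3°, dipping toward WSW (azimuth ≈ 238°).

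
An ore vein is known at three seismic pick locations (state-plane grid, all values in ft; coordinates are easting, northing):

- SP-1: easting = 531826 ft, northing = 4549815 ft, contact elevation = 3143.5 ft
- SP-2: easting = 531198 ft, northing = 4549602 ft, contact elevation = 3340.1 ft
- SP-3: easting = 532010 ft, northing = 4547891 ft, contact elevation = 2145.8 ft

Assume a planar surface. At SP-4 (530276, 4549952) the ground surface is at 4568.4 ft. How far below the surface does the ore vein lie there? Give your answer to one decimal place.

Let the plane be z = a·easting + b·northing + c.
SP-2−SP-1: −628a − 213b = 196.6;  SP-3−SP-1: 184a − 1924b = −997.7.
Solving gives a = −0.473575590, b = 0.473265120.
Then c = 3143.5 − a·531826 − b·4549815 = −1898265.43.
At (530276, 4549952): z_contact = −251125.77 + 2153333.58 − 1898265.43 = 3942.38 ft.
Depth below ground = 4568.4 − 3942.38 = 626.0 ft.

626.0 ft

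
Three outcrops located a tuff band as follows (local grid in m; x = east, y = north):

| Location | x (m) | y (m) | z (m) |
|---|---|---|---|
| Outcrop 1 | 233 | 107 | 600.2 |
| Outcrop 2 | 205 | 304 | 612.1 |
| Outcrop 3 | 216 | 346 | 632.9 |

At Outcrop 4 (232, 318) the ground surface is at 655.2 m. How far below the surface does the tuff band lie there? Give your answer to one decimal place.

11.1 m

Let the plane be z = a·x + b·y + c.
Outcrop 2−Outcrop 1: −28a + 197b = 11.9;  Outcrop 3−Outcrop 1: −17a + 239b = 32.7.
Solving gives a = 1.07622, b = 0.21337.
Then c = 600.2 − a·233 − b·107 = 326.61.
At (232, 318): z_contact = 249.68 + 67.85 + 326.61 = 644.15 m.
Depth below ground = 655.2 − 644.15 = 11.1 m.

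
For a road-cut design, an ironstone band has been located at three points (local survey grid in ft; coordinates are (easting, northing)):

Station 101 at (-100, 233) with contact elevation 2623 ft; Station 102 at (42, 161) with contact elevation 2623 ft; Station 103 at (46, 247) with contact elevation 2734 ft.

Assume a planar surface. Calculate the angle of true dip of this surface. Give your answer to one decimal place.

Two edge vectors: Station 101→Station 102 = (142, -72, 0), Station 101→Station 103 = (146, 14, 111).
Normal n = (Station 101→Station 102) × (Station 101→Station 103) = (-7992, -15762, 12500).
So ∂z/∂E = −n_x/n_z = 0.63936 and ∂z/∂N = −n_y/n_z = 1.26096.
Gradient magnitude |∇z| = √(a² + b²) = √(0.40878 + 1.59002) = 1.41379.
True dip = arctan(1.41379) = 54.7°, dipping toward SSW (azimuth ≈ 207°).

54.7°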